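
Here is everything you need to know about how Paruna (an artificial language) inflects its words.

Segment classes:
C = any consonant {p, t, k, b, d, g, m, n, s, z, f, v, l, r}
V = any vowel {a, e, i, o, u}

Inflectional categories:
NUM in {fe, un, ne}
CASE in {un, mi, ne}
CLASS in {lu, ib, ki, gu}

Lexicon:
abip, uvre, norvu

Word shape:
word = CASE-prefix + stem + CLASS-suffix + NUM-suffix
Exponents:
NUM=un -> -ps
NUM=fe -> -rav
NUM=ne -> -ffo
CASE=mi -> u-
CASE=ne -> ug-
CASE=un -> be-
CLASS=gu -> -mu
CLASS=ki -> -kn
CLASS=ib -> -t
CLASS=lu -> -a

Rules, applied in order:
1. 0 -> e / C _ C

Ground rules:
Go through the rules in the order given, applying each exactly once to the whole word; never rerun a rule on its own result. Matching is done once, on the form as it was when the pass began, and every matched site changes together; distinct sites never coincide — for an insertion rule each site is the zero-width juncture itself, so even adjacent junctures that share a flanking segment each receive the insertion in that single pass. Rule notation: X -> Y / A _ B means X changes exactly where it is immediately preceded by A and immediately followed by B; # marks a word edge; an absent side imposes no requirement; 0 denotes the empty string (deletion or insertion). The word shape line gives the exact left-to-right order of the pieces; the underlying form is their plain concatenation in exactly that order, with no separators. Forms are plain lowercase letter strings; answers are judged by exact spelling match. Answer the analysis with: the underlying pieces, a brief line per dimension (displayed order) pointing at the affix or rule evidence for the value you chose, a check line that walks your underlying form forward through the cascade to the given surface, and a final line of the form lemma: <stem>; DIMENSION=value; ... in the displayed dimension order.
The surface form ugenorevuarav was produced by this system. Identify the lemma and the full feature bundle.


underlying: ug-norvu-a-rav
NUM=fe - signalled by the affix -rav
CASE=ne - signalled by the affix ug-
CLASS=lu - signalled by the affix -a
check: ugnorvuarav -> ugenorevuarav
lemma: norvu; NUM=fe; CASE=ne; CLASS=lu


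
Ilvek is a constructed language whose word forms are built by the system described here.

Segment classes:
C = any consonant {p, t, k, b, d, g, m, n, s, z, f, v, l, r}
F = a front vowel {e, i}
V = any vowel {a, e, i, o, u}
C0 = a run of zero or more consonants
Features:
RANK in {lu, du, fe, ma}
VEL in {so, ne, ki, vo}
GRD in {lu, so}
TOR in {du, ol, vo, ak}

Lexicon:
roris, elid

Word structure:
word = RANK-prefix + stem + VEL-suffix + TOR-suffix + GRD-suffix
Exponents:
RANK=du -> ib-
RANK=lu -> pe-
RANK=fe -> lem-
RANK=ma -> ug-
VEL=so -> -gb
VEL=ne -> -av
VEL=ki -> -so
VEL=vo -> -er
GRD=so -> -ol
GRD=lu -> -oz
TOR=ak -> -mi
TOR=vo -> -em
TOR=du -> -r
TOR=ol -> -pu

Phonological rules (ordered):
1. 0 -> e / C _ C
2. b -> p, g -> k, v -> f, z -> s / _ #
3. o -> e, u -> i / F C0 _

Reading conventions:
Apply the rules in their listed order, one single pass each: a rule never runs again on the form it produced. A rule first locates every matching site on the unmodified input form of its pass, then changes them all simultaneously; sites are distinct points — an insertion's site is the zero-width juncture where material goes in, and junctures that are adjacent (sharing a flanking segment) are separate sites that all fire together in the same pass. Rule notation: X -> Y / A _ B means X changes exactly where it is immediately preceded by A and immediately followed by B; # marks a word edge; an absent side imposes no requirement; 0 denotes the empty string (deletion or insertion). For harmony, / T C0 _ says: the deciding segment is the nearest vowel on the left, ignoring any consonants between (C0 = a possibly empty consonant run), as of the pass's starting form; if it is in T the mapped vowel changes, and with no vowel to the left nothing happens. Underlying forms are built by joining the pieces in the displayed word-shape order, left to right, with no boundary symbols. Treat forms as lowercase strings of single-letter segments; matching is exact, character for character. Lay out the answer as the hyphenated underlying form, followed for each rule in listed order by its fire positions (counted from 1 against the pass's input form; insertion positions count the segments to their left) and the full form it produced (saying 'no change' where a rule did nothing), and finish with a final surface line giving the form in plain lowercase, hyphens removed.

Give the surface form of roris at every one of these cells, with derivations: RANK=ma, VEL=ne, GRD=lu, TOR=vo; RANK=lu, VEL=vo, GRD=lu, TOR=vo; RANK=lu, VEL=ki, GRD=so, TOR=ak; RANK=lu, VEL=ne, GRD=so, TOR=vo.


cell RANK=ma, VEL=ne, GRD=lu, TOR=vo:
underlying: ug-roris-av-em-oz
1. 0 -> e / C _ C: inserts after position(s) 2: ugerorisavemoz
2. b -> p, g -> k, v -> f, z -> s / _ #: fires at position(s) 14: ugerorisavemos
3. o -> e, u -> i / F C0 _: fires at position(s) 5, 13: ugererisavemes
surface: ugererisavemes

cell RANK=lu, VEL=vo, GRD=lu, TOR=vo:
underlying: pe-roris-er-em-oz
1. 0 -> e / C _ C: no change
2. b -> p, g -> k, v -> f, z -> s / _ #: fires at position(s) 13: peroriseremos
3. o -> e, u -> i / F C0 _: fires at position(s) 4, 12: pereriseremes
surface: pereriseremes

cell RANK=lu, VEL=ki, GRD=so, TOR=ak:
underlying: pe-roris-so-mi-ol
1. 0 -> e / C _ C: inserts after position(s) 7: perorisesomiol
2. b -> p, g -> k, v -> f, z -> s / _ #: no change
3. o -> e, u -> i / F C0 _: fires at position(s) 4, 10, 13: pererisesemiel
surface: pererisesemiel

cell RANK=lu, VEL=ne, GRD=so, TOR=vo:
underlying: pe-roris-av-em-ol
1. 0 -> e / C _ C: no change
2. b -> p, g -> k, v -> f, z -> s / _ #: no change
3. o -> e, u -> i / F C0 _: fires at position(s) 4, 12: pererisavemel
surface: pererisavemel


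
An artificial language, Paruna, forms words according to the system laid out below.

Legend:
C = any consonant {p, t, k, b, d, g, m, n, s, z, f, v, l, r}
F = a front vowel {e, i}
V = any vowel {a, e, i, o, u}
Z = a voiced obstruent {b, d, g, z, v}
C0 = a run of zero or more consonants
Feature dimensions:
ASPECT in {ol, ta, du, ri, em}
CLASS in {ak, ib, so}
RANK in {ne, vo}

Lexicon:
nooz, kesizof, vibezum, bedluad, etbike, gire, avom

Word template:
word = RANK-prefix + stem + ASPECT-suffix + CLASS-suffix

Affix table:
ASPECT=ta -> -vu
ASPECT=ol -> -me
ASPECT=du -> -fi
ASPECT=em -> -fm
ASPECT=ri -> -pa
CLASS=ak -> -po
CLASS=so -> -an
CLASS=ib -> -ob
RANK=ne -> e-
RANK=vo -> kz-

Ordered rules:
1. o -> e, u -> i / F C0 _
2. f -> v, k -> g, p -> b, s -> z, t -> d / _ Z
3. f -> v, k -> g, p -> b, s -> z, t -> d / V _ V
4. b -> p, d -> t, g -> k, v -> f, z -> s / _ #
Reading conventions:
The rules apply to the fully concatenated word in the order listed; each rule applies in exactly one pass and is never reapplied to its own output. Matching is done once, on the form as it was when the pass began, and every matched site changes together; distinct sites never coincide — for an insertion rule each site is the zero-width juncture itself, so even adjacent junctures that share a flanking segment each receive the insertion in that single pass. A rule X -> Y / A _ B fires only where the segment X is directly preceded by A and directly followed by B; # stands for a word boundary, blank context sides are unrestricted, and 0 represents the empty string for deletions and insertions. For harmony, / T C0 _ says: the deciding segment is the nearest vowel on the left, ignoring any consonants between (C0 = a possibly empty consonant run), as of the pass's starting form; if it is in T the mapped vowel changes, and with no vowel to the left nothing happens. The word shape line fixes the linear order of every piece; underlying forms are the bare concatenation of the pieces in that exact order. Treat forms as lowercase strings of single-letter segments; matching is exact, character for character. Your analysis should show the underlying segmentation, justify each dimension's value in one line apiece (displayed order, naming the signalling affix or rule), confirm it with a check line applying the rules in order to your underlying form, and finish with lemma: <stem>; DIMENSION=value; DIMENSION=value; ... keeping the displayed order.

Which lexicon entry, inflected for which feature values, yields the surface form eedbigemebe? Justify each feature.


underlying: e-etbike-me-po
ASPECT=ol - signalled by the affix -me
CLASS=ak - signalled by the affix -po
RANK=ne - signalled by the affix e-
check: eetbikemepo -> eetbikemepe -> eedbikemepe -> eedbigemebe -> eedbigemebe
lemma: etbike; ASPECT=ol; CLASS=ak; RANK=ne


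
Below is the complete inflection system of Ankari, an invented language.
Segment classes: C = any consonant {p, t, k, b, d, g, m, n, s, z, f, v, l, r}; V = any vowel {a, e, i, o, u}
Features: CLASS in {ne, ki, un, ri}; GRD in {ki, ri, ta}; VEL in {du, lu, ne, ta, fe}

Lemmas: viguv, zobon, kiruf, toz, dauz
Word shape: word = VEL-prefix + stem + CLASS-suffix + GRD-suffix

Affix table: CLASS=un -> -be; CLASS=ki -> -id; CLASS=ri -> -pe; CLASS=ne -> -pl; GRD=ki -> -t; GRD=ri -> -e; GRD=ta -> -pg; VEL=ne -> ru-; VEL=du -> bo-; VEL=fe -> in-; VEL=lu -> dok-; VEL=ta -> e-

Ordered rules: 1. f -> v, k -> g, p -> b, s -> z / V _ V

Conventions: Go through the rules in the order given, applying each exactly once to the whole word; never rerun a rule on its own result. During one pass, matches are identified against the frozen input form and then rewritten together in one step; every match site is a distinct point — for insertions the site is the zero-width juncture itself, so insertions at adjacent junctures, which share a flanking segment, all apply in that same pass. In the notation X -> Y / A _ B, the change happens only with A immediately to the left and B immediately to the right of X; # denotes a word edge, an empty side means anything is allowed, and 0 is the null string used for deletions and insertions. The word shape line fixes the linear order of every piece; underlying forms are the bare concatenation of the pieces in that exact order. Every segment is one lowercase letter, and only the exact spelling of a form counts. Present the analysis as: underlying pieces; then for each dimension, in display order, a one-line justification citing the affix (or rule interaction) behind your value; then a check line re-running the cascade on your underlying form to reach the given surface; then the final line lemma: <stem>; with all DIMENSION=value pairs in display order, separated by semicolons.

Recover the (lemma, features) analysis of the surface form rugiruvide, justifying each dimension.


underlying: ru-kiruf-id-e
CLASS=ki - signalled by the affix -id
GRD=ri - signalled by the affix -e
VEL=ne - signalled by the affix ru-
check: rukirufide -> rugiruvide
lemma: kiruf; CLASS=ki; GRD=ri; VEL=ne


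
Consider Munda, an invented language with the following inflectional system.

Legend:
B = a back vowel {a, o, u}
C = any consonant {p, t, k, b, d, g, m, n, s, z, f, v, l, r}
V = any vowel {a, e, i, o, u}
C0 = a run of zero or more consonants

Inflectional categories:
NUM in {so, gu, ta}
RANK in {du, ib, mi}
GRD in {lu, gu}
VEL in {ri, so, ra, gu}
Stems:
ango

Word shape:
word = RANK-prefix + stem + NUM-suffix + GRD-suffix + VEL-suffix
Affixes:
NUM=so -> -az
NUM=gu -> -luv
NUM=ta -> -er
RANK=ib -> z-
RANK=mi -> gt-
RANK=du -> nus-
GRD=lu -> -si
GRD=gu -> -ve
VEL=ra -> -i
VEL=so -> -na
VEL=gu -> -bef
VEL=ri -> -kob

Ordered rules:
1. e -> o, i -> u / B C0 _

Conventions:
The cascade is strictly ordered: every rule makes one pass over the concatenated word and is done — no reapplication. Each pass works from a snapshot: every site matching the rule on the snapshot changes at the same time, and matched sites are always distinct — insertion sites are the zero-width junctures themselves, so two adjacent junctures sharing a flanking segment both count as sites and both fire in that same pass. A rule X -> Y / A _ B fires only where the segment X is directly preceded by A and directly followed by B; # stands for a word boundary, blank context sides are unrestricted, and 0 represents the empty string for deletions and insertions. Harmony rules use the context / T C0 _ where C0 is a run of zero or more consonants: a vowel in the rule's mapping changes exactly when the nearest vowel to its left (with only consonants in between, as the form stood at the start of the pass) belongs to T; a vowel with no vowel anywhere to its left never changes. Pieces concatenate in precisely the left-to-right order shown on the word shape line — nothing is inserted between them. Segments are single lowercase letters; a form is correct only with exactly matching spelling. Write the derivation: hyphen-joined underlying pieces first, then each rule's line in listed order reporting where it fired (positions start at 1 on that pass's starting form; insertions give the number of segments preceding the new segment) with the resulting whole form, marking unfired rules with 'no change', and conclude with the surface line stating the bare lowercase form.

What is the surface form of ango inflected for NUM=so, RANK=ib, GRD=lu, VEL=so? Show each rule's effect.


underlying: z-ango-az-si-na
1. e -> o, i -> u / B C0 _: fires at position(s) 9: zangoazsuna
surface: zangoazsuna


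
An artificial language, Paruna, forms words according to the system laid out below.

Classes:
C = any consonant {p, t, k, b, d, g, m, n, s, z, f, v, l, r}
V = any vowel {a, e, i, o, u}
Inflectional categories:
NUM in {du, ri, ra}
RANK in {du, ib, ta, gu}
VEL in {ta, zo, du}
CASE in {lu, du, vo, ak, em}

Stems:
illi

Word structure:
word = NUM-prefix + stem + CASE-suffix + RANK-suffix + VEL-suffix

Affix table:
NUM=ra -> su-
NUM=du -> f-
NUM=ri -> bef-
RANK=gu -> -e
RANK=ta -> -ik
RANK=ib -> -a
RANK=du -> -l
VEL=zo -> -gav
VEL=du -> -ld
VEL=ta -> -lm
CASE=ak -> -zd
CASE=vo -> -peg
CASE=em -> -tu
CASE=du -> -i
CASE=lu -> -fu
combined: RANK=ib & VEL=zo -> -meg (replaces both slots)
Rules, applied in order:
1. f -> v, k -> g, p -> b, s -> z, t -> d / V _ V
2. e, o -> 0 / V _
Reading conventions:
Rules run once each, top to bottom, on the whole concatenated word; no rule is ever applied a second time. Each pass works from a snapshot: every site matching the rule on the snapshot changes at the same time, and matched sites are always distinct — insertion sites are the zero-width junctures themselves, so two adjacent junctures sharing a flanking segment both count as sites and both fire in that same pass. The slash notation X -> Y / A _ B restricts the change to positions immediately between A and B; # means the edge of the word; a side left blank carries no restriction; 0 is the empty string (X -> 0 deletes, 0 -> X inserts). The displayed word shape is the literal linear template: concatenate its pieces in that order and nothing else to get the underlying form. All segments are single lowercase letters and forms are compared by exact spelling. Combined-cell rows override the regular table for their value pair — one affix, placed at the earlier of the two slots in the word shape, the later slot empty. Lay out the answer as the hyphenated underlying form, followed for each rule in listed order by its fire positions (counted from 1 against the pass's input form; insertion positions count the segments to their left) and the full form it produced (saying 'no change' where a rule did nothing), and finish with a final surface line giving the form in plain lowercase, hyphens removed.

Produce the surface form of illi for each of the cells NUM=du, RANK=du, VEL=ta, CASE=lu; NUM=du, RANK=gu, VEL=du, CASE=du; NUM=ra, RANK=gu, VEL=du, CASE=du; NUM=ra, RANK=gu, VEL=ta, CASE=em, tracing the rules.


cell NUM=du, RANK=du, VEL=ta, CASE=lu:
underlying: f-illi-fu-l-lm
1. f -> v, k -> g, p -> b, s -> z, t -> d / V _ V: fires at position(s) 6: fillivullm
2. e, o -> 0 / V _: no change
surface: fillivullm

cell NUM=du, RANK=gu, VEL=du, CASE=du:
underlying: f-illi-i-e-ld
1. f -> v, k -> g, p -> b, s -> z, t -> d / V _ V: no change
2. e, o -> 0 / V _: fires at position(s) 7: filliild
surface: filliild

cell NUM=ra, RANK=gu, VEL=du, CASE=du:
underlying: su-illi-i-e-ld
1. f -> v, k -> g, p -> b, s -> z, t -> d / V _ V: no change
2. e, o -> 0 / V _: fires at position(s) 8: suilliild
surface: suilliild

cell NUM=ra, RANK=gu, VEL=ta, CASE=em:
underlying: su-illi-tu-e-lm
1. f -> v, k -> g, p -> b, s -> z, t -> d / V _ V: fires at position(s) 7: suilliduelm
2. e, o -> 0 / V _: fires at position(s) 9: suillidulm
surface: suillidulm


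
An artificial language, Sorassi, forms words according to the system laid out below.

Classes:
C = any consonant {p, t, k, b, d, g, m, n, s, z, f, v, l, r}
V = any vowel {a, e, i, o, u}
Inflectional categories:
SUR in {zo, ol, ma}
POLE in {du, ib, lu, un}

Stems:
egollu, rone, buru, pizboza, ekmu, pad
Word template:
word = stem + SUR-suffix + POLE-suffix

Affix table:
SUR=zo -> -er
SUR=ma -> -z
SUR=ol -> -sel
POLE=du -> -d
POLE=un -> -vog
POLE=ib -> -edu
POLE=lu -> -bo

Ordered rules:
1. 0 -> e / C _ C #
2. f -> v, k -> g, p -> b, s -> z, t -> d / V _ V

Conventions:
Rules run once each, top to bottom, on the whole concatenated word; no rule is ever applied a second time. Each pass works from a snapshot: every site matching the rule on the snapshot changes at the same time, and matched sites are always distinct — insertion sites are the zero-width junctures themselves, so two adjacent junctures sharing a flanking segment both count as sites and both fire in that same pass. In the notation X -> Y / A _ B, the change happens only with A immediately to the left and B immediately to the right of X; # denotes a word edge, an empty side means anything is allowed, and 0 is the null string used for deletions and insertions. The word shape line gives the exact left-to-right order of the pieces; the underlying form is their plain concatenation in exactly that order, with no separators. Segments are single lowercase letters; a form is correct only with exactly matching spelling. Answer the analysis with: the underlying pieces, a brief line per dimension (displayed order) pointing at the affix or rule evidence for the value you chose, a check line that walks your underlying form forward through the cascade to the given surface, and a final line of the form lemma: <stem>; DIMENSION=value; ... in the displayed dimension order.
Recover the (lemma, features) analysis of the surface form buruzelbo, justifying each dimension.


underlying: buru-sel-bo
SUR=ol - signalled by the affix -sel
POLE=lu - signalled by the affix -bo
check: buruselbo -> buruselbo -> buruzelbo
lemma: buru; SUR=ol; POLE=lu


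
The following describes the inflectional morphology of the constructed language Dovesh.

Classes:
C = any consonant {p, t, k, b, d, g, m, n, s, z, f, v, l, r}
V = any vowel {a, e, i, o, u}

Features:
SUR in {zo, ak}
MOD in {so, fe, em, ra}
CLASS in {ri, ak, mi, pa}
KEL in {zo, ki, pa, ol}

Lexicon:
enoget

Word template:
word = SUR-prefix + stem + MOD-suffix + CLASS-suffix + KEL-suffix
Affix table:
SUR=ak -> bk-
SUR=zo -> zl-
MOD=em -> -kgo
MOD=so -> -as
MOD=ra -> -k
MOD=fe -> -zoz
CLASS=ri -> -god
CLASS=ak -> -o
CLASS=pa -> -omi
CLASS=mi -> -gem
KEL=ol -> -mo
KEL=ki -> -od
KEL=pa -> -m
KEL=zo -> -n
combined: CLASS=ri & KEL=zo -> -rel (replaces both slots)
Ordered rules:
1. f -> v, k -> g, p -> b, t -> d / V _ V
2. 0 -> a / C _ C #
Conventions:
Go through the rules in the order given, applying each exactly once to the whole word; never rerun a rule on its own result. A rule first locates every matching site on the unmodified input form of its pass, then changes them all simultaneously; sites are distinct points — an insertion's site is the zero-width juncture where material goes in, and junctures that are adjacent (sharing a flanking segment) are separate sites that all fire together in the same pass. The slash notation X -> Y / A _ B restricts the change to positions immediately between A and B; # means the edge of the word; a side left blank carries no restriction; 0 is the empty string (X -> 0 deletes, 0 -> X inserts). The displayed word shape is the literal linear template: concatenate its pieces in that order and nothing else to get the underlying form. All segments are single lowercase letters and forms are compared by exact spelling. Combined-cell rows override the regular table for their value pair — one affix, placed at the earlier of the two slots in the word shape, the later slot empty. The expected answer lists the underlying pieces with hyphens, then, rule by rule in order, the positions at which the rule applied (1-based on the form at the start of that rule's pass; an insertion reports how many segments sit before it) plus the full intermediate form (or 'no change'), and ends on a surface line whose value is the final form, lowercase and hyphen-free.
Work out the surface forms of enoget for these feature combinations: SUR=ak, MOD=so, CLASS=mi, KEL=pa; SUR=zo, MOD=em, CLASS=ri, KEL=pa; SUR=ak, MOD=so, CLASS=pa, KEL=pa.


cell SUR=ak, MOD=so, CLASS=mi, KEL=pa:
underlying: bk-enoget-as-gem-m
1. f -> v, k -> g, p -> b, t -> d / V _ V: fires at position(s) 8: bkenogedasgemm
2. 0 -> a / C _ C #: inserts after position(s) 13: bkenogedasgemam
surface: bkenogedasgemam

cell SUR=zo, MOD=em, CLASS=ri, KEL=pa:
underlying: zl-enoget-kgo-god-m
1. f -> v, k -> g, p -> b, t -> d / V _ V: no change
2. 0 -> a / C _ C #: inserts after position(s) 14: zlenogetkgogodam
surface: zlenogetkgogodam

cell SUR=ak, MOD=so, CLASS=pa, KEL=pa:
underlying: bk-enoget-as-omi-m
1. f -> v, k -> g, p -> b, t -> d / V _ V: fires at position(s) 8: bkenogedasomim
2. 0 -> a / C _ C #: no change
surface: bkenogedasomim


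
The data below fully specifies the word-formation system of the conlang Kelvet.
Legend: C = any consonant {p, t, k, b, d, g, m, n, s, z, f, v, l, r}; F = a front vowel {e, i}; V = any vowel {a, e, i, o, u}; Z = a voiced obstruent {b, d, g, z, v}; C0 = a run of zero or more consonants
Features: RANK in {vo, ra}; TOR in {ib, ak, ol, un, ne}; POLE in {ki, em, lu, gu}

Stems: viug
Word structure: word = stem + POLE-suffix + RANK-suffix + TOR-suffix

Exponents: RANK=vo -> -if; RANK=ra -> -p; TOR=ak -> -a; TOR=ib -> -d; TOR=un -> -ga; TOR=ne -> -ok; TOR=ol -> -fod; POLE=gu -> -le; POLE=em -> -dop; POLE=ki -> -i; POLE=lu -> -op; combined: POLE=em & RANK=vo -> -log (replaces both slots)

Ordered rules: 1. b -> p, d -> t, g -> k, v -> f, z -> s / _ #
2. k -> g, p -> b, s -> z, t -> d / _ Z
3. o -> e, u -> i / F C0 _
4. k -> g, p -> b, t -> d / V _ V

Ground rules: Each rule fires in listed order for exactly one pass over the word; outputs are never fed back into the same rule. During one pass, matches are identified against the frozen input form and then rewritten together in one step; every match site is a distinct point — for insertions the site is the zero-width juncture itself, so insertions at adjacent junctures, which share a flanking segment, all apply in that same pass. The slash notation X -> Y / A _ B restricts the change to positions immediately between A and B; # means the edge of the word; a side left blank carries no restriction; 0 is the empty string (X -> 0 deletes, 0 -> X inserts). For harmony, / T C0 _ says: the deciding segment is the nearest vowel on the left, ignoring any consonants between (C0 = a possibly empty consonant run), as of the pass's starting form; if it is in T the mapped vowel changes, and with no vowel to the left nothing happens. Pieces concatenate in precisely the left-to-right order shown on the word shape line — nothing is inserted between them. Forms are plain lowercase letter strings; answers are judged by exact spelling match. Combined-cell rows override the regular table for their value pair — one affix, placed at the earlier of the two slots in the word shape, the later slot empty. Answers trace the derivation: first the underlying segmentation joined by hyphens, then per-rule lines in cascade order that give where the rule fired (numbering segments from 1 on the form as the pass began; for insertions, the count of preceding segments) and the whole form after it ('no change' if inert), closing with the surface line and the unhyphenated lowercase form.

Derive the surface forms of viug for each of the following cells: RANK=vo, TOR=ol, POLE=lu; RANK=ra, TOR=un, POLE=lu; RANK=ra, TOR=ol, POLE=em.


cell RANK=vo, TOR=ol, POLE=lu:
underlying: viug-op-if-fod
1. b -> p, d -> t, g -> k, v -> f, z -> s / _ #: fires at position(s) 11: viugopiffot
2. k -> g, p -> b, s -> z, t -> d / _ Z: no change
3. o -> e, u -> i / F C0 _: fires at position(s) 3, 10: viigopiffet
4. k -> g, p -> b, t -> d / V _ V: fires at position(s) 6: viigobiffet
surface: viigobiffet

cell RANK=ra, TOR=un, POLE=lu:
underlying: viug-op-p-ga
1. b -> p, d -> t, g -> k, v -> f, z -> s / _ #: no change
2. k -> g, p -> b, s -> z, t -> d / _ Z: fires at position(s) 7: viugopbga
3. o -> e, u -> i / F C0 _: fires at position(s) 3: viigopbga
4. k -> g, p -> b, t -> d / V _ V: no change
surface: viigopbga

cell RANK=ra, TOR=ol, POLE=em:
underlying: viug-dop-p-fod
1. b -> p, d -> t, g -> k, v -> f, z -> s / _ #: fires at position(s) 11: viugdoppfot
2. k -> g, p -> b, s -> z, t -> d / _ Z: no change
3. o -> e, u -> i / F C0 _: fires at position(s) 3: viigdoppfot
4. k -> g, p -> b, t -> d / V _ V: no change
surface: viigdoppfot


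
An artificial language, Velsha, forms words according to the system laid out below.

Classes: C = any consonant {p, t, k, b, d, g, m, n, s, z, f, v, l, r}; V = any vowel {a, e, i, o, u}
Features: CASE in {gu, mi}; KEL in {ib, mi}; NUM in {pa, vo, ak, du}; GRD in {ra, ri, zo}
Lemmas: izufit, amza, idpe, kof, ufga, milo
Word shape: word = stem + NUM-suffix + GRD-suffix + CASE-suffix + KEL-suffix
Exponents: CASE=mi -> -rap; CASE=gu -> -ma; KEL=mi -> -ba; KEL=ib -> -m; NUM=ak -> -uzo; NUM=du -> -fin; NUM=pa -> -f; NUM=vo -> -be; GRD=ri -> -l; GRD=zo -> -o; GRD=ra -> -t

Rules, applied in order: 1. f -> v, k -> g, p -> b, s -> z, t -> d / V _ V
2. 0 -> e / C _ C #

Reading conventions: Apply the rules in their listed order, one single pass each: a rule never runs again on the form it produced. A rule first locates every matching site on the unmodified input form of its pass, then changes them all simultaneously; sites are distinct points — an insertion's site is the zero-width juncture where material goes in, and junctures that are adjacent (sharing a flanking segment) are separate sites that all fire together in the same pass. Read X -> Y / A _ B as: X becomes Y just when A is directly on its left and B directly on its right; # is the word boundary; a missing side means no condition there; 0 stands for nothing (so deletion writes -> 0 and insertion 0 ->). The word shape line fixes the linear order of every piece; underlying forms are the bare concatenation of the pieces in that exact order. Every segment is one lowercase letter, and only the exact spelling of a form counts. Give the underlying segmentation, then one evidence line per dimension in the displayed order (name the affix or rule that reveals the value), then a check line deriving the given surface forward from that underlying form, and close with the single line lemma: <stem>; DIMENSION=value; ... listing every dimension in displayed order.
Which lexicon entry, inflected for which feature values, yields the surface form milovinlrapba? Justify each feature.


underlying: milo-fin-l-rap-ba
CASE=mi - signalled by the affix -rap
KEL=mi - signalled by the affix -ba
NUM=du - signalled by the affix -fin
GRD=ri - signalled by the affix -l
check: milofinlrapba -> milovinlrapba -> milovinlrapba
lemma: milo; CASE=mi; KEL=mi; NUM=du; GRD=ri


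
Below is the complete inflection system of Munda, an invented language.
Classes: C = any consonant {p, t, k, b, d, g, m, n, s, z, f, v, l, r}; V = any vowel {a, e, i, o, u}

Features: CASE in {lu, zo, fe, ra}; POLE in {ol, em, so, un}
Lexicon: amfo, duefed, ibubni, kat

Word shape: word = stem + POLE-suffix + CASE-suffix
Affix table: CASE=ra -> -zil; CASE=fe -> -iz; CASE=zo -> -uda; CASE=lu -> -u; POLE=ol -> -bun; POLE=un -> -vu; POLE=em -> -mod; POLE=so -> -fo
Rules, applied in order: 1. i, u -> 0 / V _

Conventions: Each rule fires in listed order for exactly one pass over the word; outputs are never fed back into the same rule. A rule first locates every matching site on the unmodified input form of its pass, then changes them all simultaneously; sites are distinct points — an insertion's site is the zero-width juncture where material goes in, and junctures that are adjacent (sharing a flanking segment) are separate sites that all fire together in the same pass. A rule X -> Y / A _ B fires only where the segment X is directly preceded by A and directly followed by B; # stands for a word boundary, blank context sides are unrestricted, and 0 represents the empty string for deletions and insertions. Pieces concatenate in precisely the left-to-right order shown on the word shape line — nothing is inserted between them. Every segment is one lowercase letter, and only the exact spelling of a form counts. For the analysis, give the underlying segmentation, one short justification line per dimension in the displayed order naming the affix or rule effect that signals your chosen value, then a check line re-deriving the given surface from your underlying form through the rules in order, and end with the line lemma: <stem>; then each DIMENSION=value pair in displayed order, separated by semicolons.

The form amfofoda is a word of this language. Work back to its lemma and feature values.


underlying: amfo-fo-uda
CASE=zo - signalled by the affix -uda
POLE=so - signalled by the affix -fo
check: amfofouda -> amfofoda
lemma: amfo; CASE=zo; POLE=so


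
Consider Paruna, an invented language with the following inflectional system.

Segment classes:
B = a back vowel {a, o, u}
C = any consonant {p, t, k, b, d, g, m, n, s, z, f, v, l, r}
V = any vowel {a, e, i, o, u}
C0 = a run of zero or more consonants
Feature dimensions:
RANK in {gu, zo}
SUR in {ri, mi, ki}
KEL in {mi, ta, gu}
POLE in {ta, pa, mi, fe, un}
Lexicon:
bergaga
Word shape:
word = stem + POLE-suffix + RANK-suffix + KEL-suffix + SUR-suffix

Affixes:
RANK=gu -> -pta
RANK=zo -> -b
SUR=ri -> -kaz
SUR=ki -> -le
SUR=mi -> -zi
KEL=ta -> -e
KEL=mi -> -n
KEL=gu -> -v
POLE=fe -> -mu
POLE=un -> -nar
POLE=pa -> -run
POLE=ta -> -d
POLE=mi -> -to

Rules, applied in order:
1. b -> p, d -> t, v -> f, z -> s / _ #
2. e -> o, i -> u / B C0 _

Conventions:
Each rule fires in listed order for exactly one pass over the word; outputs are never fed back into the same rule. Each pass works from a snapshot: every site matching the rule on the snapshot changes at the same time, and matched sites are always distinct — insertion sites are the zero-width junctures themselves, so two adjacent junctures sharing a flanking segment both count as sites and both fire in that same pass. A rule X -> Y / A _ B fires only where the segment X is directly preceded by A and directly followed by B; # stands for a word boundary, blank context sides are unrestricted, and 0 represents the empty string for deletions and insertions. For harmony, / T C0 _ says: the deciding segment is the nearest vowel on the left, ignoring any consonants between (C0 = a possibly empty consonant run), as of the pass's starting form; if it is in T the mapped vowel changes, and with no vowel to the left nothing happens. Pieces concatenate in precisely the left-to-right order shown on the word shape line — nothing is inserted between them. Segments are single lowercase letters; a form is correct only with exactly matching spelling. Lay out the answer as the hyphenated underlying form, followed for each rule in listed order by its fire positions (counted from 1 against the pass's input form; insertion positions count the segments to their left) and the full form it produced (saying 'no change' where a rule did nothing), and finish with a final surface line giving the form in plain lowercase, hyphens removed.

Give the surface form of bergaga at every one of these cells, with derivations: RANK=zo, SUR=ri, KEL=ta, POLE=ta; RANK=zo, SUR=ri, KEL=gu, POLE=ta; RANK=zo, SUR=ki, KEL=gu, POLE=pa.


cell RANK=zo, SUR=ri, KEL=ta, POLE=ta:
underlying: bergaga-d-b-e-kaz
1. b -> p, d -> t, v -> f, z -> s / _ #: fires at position(s) 13: bergagadbekas
2. e -> o, i -> u / B C0 _: fires at position(s) 10: bergagadbokas
surface: bergagadbokas

cell RANK=zo, SUR=ri, KEL=gu, POLE=ta:
underlying: bergaga-d-b-v-kaz
1. b -> p, d -> t, v -> f, z -> s / _ #: fires at position(s) 13: bergagadbvkas
2. e -> o, i -> u / B C0 _: no change
surface: bergagadbvkas

cell RANK=zo, SUR=ki, KEL=gu, POLE=pa:
underlying: bergaga-run-b-v-le
1. b -> p, d -> t, v -> f, z -> s / _ #: no change
2. e -> o, i -> u / B C0 _: fires at position(s) 14: bergagarunbvlo
surface: bergagarunbvlo


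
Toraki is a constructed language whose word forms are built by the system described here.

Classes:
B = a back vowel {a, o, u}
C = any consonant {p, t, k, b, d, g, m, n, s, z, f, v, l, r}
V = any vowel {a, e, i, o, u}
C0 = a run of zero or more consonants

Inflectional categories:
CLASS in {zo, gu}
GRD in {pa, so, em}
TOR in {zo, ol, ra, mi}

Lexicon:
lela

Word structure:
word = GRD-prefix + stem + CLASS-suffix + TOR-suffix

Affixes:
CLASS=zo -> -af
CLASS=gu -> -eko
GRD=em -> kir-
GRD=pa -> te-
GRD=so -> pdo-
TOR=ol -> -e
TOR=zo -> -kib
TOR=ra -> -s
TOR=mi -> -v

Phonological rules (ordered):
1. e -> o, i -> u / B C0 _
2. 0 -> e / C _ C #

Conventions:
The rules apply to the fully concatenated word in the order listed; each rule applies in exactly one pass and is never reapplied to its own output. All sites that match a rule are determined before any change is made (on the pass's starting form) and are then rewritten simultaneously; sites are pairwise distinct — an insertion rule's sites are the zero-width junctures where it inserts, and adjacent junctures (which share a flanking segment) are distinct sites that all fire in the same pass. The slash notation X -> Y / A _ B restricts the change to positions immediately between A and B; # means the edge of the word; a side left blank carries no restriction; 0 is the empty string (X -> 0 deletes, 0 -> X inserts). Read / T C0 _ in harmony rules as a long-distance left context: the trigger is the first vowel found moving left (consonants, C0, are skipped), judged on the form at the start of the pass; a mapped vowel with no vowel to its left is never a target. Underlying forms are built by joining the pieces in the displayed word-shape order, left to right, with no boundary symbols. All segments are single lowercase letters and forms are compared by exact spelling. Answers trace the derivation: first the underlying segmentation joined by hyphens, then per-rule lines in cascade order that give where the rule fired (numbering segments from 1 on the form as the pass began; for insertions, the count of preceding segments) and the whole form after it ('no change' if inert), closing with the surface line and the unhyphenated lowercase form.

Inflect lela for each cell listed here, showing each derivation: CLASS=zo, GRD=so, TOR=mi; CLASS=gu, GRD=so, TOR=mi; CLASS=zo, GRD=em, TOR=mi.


cell CLASS=zo, GRD=so, TOR=mi:
underlying: pdo-lela-af-v
1. e -> o, i -> u / B C0 _: fires at position(s) 5: pdololaafv
2. 0 -> e / C _ C #: inserts after position(s) 9: pdololaafev
surface: pdololaafev

cell CLASS=gu, GRD=so, TOR=mi:
underlying: pdo-lela-eko-v
1. e -> o, i -> u / B C0 _: fires at position(s) 5, 8: pdololaokov
2. 0 -> e / C _ C #: no change
surface: pdololaokov

cell CLASS=zo, GRD=em, TOR=mi:
underlying: kir-lela-af-v
1. e -> o, i -> u / B C0 _: no change
2. 0 -> e / C _ C #: inserts after position(s) 9: kirlelaafev
surface: kirlelaafev


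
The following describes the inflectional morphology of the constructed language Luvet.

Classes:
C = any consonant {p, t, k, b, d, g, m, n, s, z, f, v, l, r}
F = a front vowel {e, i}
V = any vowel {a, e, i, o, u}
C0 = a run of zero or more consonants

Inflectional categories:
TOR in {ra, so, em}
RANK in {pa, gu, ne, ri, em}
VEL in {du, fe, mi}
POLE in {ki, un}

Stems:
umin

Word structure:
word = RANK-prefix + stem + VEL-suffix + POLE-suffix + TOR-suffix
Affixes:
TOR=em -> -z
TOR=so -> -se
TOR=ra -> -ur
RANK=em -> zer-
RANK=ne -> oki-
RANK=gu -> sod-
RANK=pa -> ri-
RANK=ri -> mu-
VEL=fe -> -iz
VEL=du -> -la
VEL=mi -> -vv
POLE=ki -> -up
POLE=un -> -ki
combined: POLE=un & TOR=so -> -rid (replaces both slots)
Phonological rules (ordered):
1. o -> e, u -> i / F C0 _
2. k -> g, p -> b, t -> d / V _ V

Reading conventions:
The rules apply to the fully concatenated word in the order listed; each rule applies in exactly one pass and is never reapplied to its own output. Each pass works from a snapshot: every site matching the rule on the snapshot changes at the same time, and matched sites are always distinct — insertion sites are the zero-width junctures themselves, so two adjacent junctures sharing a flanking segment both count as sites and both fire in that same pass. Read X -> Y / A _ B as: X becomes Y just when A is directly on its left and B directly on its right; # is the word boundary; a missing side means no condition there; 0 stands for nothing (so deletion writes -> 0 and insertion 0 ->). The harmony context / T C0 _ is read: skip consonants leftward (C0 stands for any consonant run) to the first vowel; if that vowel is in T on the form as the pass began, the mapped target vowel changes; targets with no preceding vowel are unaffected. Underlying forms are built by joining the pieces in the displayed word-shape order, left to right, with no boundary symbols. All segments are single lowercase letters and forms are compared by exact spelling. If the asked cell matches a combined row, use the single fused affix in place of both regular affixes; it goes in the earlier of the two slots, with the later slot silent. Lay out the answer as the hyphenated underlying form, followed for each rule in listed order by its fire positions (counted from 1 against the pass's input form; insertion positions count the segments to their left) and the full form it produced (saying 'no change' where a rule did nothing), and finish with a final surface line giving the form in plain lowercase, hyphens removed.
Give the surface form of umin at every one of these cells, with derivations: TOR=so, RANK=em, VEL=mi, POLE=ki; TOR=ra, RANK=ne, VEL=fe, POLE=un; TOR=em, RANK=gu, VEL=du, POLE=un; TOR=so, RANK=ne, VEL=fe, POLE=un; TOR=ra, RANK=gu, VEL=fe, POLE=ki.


cell TOR=so, RANK=em, VEL=mi, POLE=ki:
underlying: zer-umin-vv-up-se
1. o -> e, u -> i / F C0 _: fires at position(s) 4, 10: zeriminvvipse
2. k -> g, p -> b, t -> d / V _ V: no change
surface: zeriminvvipse

cell TOR=ra, RANK=ne, VEL=fe, POLE=un:
underlying: oki-umin-iz-ki-ur
1. o -> e, u -> i / F C0 _: fires at position(s) 4, 12: okiiminizkiir
2. k -> g, p -> b, t -> d / V _ V: fires at position(s) 2: ogiiminizkiir
surface: ogiiminizkiir

cell TOR=em, RANK=gu, VEL=du, POLE=un:
underlying: sod-umin-la-ki-z
1. o -> e, u -> i / F C0 _: no change
2. k -> g, p -> b, t -> d / V _ V: fires at position(s) 10: soduminlagiz
surface: soduminlagiz

cell TOR=so, RANK=ne, VEL=fe, POLE=un:
underlying: oki-umin-iz-rid
1. o -> e, u -> i / F C0 _: fires at position(s) 4: okiiminizrid
2. k -> g, p -> b, t -> d / V _ V: fires at position(s) 2: ogiiminizrid
surface: ogiiminizrid

cell TOR=ra, RANK=gu, VEL=fe, POLE=ki:
underlying: sod-umin-iz-up-ur
1. o -> e, u -> i / F C0 _: fires at position(s) 10: soduminizipur
2. k -> g, p -> b, t -> d / V _ V: fires at position(s) 11: soduminizibur
surface: soduminizibur


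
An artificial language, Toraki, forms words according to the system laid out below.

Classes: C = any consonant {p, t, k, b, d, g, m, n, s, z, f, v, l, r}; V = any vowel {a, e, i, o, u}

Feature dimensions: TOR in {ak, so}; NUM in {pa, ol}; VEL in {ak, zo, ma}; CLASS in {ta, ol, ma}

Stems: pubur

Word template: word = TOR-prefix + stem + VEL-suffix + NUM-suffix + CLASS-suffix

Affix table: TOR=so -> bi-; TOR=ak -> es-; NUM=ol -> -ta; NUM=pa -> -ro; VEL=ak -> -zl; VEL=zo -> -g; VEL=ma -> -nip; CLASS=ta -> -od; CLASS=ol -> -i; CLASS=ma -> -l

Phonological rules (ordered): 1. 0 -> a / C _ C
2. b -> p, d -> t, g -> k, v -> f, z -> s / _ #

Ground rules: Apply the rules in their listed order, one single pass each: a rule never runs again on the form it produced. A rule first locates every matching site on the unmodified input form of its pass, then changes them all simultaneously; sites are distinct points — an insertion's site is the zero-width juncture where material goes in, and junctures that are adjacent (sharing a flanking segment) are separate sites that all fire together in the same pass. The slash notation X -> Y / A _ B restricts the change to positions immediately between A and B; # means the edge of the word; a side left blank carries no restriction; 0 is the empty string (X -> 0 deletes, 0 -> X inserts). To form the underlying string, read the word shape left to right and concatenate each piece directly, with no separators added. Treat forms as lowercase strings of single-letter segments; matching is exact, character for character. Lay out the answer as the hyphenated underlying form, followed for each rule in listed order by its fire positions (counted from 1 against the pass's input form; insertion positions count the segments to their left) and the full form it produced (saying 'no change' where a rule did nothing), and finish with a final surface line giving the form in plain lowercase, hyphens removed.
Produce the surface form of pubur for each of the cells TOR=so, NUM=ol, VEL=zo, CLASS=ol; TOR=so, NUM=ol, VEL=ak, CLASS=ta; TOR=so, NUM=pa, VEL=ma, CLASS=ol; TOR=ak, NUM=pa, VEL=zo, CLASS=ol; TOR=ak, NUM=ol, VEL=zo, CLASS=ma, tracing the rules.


cell TOR=so, NUM=ol, VEL=zo, CLASS=ol:
underlying: bi-pubur-g-ta-i
1. 0 -> a / C _ C: inserts after position(s) 7, 8: bipuburagatai
2. b -> p, d -> t, g -> k, v -> f, z -> s / _ #: no change
surface: bipuburagatai

cell TOR=so, NUM=ol, VEL=ak, CLASS=ta:
underlying: bi-pubur-zl-ta-od
1. 0 -> a / C _ C: inserts after position(s) 7, 8, 9: bipuburazalataod
2. b -> p, d -> t, g -> k, v -> f, z -> s / _ #: fires at position(s) 16: bipuburazalataot
surface: bipuburazalataot

cell TOR=so, NUM=pa, VEL=ma, CLASS=ol:
underlying: bi-pubur-nip-ro-i
1. 0 -> a / C _ C: inserts after position(s) 7, 10: bipuburaniparoi
2. b -> p, d -> t, g -> k, v -> f, z -> s / _ #: no change
surface: bipuburaniparoi

cell TOR=ak, NUM=pa, VEL=zo, CLASS=ol:
underlying: es-pubur-g-ro-i
1. 0 -> a / C _ C: inserts after position(s) 2, 7, 8: esapuburagaroi
2. b -> p, d -> t, g -> k, v -> f, z -> s / _ #: no change
surface: esapuburagaroi

cell TOR=ak, NUM=ol, VEL=zo, CLASS=ma:
underlying: es-pubur-g-ta-l
1. 0 -> a / C _ C: inserts after position(s) 2, 7, 8: esapuburagatal
2. b -> p, d -> t, g -> k, v -> f, z -> s / _ #: no change
surface: esapuburagatal
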